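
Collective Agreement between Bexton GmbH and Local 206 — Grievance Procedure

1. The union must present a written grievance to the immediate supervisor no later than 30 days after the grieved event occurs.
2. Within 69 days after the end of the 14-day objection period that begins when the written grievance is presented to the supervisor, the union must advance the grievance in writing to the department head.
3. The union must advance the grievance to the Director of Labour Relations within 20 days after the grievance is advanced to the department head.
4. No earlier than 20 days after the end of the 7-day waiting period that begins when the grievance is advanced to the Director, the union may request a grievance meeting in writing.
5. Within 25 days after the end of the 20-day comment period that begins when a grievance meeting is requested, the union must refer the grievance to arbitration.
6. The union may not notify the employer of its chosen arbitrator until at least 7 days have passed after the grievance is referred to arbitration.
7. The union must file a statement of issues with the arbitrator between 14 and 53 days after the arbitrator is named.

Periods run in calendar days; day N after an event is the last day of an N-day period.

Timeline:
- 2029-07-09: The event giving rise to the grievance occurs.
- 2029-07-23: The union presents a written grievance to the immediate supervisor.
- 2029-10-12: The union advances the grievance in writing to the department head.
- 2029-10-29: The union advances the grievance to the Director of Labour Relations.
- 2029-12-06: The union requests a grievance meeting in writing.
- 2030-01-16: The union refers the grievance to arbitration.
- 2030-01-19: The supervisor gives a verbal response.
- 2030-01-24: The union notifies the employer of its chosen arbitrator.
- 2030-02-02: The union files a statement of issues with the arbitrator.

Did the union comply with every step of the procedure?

(1) due by 2029-07-09 + 30 days = 2029-08-08; completed 2029-07-23, before the deadline.
(2) due by 2029-08-06 + 69 days = 2029-10-14; 2029-10-12 is within that limit.
(3) due by 2029-10-12 + 20 days = 2029-11-01; completed 2029-10-29, before the deadline.
(4) permitted from 2029-11-05 + 20 days = 2029-11-25 onward; 2029-12-06 is on or after that date.
(5) due by 2029-12-26 + 25 days = 2030-01-20; done 2030-01-16 — timely.
(6) permitted from 2030-01-16 + 7 days = 2030-01-23 onward; done 2030-01-24, after the minimum wait.
(7) the permitted window runs from 2030-01-24 + 14 = 2030-02-07 to 2030-01-24 + 53 = 2030-03-18; 2030-02-02 is 5 days too early.
No need to go further; step 7 was not satisfied.

No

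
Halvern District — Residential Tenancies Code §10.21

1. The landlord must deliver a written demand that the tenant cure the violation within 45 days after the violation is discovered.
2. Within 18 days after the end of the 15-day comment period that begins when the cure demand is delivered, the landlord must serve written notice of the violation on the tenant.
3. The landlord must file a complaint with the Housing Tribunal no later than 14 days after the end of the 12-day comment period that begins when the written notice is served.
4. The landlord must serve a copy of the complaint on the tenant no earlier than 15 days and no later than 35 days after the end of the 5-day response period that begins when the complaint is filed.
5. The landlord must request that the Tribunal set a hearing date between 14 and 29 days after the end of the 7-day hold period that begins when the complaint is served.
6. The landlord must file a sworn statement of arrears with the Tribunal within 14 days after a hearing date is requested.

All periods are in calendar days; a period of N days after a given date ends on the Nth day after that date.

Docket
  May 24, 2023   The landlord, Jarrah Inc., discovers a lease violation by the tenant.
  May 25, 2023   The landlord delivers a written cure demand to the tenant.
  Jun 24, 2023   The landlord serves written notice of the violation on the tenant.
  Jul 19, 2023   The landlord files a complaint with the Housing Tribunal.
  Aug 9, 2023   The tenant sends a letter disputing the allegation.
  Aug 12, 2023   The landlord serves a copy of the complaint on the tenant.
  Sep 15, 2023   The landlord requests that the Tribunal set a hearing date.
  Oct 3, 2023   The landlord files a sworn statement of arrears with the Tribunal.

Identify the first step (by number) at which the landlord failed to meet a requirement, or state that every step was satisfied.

Step 6

Step 1: 45 days after May 24, 2023 (when the violation is discovered) is Jul 8, 2023; done May 25, 2023 — timely.
Step 2: 18 days after Jun 9, 2023 (end of the 15-day comment period, which began when the cure demand is delivered on May 25, 2023) is Jun 27, 2023; Jun 24, 2023 is within that limit.
Step 3: 14 days after Jul 6, 2023 (end of the 12-day comment period, which began when the written notice is served on Jun 24, 2023) is Jul 20, 2023; Jul 19, 2023 is within that limit.
Step 4: the window is 15–35 days after Jul 24, 2023 (end of the 5-day response period, which began when the complaint is filed on Jul 19, 2023), so Aug 8, 2023 through Aug 28, 2023; Aug 12, 2023 falls inside that range.
Step 5: the window is 14–29 days after Aug 19, 2023 (end of the 7-day hold period, which began when the complaint is served on Aug 12, 2023), so Sep 2, 2023 through Sep 17, 2023; done Sep 15, 2023 — within the window.
Step 6: 14 days after Sep 15, 2023 (when a hearing date is requested) is Sep 29, 2023; Oct 3, 2023 misses that deadline by 4 days.
That is the first point of non-compliance.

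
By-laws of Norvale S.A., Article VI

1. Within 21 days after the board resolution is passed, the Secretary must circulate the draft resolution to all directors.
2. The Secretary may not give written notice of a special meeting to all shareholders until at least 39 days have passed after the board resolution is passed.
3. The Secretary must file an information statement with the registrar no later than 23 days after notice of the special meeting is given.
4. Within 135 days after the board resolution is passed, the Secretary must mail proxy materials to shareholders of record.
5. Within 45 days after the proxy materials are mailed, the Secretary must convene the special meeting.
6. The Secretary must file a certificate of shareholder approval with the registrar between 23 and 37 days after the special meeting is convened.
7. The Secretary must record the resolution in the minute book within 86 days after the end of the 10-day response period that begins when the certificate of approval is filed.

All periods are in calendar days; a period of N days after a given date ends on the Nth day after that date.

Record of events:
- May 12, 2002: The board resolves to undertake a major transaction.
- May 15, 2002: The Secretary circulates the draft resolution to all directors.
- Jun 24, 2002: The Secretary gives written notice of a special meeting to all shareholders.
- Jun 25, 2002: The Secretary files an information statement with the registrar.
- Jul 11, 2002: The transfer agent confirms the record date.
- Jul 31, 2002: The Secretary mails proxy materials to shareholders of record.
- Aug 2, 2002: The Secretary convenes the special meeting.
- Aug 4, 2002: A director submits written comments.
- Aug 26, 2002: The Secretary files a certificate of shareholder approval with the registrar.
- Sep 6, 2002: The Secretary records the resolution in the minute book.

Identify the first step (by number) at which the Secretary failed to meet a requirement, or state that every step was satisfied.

Step 1: 21 days after May 12, 2002 (when the board resolution is passed) is Jun 2, 2002; May 15, 2002 is within that limit.
Step 2: the earliest permitted date is 39 days after May 12, 2002 (when the board resolution is passed), i.e. Jun 20, 2002; Jun 24, 2002 is on or after that date.
Step 3: 23 days after Jun 24, 2002 (when notice of the special meeting is given) is Jul 17, 2002; Jun 25, 2002 is within that limit.
Step 4: 135 days after May 12, 2002 (when the board resolution is passed) is Sep 24, 2002; done Jul 31, 2002 — timely.
Step 5: 45 days after Jul 31, 2002 (when the proxy materials are mailed) is Sep 14, 2002; done Aug 2, 2002 — timely.
Step 6: the window is 23–37 days after Aug 2, 2002 (when the special meeting is convened), so Aug 25, 2002 through Sep 8, 2002; done Aug 26, 2002, which is between those dates.
Step 7: 86 days after Sep 5, 2002 (end of the 10-day response period, which began when the certificate of approval is filed on Aug 26, 2002) is Nov 30, 2002; Sep 6, 2002 is within that limit.

None — every step was satisfied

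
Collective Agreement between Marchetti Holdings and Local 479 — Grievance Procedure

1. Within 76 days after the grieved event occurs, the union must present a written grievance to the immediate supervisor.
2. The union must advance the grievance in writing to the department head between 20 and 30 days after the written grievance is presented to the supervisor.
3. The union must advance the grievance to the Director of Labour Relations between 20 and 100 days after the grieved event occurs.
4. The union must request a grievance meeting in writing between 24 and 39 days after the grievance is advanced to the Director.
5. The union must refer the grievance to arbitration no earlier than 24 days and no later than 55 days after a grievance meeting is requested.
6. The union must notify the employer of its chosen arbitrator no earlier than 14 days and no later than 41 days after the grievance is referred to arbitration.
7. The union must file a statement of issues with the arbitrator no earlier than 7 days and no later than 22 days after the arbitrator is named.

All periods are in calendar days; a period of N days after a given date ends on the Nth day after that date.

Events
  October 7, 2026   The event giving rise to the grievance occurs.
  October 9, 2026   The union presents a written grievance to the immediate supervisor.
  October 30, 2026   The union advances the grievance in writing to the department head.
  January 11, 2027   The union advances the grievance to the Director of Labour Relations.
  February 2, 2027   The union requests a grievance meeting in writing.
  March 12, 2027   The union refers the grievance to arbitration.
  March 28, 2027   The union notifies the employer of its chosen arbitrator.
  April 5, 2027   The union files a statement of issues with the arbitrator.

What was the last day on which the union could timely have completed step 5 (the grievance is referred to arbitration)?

Step 5 runs from February 2, 2027, when a grievance meeting is requested. The window is 24–55 days after February 2, 2027; it closes on March 29, 2027.

March 29, 2027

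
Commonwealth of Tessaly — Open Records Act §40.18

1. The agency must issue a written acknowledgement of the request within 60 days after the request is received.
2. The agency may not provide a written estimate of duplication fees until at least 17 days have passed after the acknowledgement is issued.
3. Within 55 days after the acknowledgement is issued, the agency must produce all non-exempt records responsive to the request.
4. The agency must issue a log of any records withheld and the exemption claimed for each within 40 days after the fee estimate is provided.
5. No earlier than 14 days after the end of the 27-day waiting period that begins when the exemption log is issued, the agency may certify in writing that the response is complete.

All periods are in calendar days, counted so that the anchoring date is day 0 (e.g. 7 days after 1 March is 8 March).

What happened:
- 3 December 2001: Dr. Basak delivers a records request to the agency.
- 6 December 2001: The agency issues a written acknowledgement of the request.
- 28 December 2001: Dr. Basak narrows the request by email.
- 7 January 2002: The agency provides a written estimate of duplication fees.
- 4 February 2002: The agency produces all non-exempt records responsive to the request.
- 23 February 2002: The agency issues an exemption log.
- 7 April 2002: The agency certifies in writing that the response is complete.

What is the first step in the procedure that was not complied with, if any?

Step 1: 60 days after 3 December 2001 (when the request is received) is 1 February 2002; done 6 December 2001 — timely.
Step 2: the earliest permitted date is 17 days after 6 December 2001 (when the acknowledgement is issued), i.e. 23 December 2001; 7 January 2002 is on or after that date.
Step 3: 55 days after 6 December 2001 (when the acknowledgement is issued) is 30 January 2002; done 4 February 2002 — 5 days late.

Step 3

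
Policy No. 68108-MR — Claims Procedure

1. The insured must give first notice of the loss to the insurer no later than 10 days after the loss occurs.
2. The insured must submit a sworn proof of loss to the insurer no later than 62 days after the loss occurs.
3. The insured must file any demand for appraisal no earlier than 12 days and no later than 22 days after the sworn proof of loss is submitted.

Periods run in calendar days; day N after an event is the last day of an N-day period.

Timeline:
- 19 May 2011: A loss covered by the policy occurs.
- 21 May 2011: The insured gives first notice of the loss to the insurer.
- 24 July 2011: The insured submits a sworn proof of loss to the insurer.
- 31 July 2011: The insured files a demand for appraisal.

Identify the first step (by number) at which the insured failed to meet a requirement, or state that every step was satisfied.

Step 2

(1) due by 19 May 2011 + 10 days = 29 May 2011; 21 May 2011 is within that limit.
(2) due by 19 May 2011 + 62 days = 20 July 2011; 24 July 2011 misses that deadline by 4 days.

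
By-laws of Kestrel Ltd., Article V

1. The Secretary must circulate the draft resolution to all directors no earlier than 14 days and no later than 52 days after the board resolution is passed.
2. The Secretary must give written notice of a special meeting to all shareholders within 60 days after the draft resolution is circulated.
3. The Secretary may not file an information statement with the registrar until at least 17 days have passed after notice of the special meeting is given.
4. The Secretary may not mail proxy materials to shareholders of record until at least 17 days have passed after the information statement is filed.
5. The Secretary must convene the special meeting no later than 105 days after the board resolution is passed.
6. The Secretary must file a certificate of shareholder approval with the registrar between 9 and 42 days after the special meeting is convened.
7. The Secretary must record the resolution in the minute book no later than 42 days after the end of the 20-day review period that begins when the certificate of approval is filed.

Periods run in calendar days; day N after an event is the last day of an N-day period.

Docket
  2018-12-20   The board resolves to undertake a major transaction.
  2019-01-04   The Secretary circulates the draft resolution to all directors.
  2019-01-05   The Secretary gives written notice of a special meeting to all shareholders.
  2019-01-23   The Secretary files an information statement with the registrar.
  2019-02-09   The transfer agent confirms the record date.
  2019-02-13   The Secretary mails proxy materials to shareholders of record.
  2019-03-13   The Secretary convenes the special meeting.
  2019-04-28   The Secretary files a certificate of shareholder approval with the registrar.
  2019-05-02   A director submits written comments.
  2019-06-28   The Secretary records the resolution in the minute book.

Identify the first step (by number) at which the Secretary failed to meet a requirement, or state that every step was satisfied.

Step 6

Step 1: the window is 14–52 days after 2018-12-20 (when the board resolution is passed), so 2019-01-03 through 2019-02-10; 2019-01-04 falls inside that range.
Step 2: 60 days after 2019-01-04 (when the draft resolution is circulated) is 2019-03-05; done 2019-01-05 — timely.
Step 3: the earliest permitted date is 17 days after 2019-01-05 (when notice of the special meeting is given), i.e. 2019-01-22; done 2019-01-23, after the minimum wait.
Step 4: the earliest permitted date is 17 days after 2019-01-23 (when the information statement is filed), i.e. 2019-02-09; done 2019-02-13 — permitted.
Step 5: 105 days after 2018-12-20 (when the board resolution is passed) is 2019-04-04; completed 2019-03-13, before the deadline.
Step 6: the window is 9–42 days after 2019-03-13 (when the special meeting is convened), so 2019-03-22 through 2019-04-24; 2019-04-28 is 4 days past the end of the window.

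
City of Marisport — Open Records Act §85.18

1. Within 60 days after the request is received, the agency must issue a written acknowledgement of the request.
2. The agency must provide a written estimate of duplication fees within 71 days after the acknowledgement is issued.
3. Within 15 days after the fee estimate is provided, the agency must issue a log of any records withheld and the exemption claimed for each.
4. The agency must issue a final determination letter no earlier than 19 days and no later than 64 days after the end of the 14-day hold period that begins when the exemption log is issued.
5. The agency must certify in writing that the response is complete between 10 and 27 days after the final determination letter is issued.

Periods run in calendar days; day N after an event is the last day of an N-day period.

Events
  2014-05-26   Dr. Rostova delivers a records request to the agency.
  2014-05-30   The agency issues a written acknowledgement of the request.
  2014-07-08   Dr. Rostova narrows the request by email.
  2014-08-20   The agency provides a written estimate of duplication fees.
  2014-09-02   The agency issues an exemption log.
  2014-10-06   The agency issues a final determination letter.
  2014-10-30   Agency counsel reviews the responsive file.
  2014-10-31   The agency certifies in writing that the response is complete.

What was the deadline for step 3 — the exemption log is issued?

Step 3 runs from 2014-08-20, when the fee estimate is provided. 15 days after 2014-08-20 is 2014-09-04.

2014-09-04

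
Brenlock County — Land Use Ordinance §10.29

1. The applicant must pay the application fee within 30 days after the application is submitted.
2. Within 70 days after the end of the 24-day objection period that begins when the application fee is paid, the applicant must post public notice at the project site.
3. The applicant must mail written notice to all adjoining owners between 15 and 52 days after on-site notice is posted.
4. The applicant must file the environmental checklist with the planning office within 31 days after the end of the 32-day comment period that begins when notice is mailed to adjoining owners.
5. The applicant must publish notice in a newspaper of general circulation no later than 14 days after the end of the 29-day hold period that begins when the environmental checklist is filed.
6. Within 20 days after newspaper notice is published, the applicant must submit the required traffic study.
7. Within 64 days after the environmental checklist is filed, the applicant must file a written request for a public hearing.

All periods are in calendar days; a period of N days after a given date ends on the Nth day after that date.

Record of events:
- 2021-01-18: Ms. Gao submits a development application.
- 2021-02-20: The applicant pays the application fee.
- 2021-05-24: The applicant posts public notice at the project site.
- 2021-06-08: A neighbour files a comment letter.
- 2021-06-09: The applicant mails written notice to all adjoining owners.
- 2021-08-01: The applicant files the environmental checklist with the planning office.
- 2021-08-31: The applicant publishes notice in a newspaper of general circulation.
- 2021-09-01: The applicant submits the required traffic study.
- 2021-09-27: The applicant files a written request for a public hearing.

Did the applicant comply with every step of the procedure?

No

Step 1 — counting 30 days from 2021-01-18 (when the application is submitted) gives a deadline of 2021-02-17; done 2021-02-20 — 3 days late.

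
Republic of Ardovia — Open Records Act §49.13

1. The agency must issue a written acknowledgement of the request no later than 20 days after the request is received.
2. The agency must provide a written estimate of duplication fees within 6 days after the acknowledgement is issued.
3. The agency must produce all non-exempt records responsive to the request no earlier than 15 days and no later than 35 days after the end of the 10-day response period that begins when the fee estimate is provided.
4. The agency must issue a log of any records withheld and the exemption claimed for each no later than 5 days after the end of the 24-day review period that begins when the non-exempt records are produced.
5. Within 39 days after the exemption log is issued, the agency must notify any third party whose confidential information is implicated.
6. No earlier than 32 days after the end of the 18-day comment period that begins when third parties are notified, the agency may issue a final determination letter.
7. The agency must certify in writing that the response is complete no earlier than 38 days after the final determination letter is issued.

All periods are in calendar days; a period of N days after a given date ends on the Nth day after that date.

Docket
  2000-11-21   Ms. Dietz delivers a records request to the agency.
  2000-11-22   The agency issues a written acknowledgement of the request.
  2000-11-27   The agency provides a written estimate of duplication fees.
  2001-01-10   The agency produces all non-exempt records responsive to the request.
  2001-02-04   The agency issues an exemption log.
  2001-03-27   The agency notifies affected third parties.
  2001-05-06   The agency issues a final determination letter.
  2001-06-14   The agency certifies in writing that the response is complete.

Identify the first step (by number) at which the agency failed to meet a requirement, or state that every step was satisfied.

Step 1: 20 days after 2000-11-21 (when the request is received) is 2000-12-11; done 2000-11-22 — timely.
Step 2: 6 days after 2000-11-22 (when the acknowledgement is issued) is 2000-11-28; completed 2000-11-27, before the deadline.
Step 3: the window is 15–35 days after 2000-12-07 (end of the 10-day response period, which began when the fee estimate is provided on 2000-11-27), so 2000-12-22 through 2001-01-11; done 2001-01-10, which is between those dates.
Step 4: 5 days after 2001-02-03 (end of the 24-day review period, which began when the non-exempt records are produced on 2001-01-10) is 2001-02-08; 2001-02-04 is within that limit.
Step 5: 39 days after 2001-02-04 (when the exemption log is issued) is 2001-03-15; done 2001-03-27 — 12 days late.

Step 5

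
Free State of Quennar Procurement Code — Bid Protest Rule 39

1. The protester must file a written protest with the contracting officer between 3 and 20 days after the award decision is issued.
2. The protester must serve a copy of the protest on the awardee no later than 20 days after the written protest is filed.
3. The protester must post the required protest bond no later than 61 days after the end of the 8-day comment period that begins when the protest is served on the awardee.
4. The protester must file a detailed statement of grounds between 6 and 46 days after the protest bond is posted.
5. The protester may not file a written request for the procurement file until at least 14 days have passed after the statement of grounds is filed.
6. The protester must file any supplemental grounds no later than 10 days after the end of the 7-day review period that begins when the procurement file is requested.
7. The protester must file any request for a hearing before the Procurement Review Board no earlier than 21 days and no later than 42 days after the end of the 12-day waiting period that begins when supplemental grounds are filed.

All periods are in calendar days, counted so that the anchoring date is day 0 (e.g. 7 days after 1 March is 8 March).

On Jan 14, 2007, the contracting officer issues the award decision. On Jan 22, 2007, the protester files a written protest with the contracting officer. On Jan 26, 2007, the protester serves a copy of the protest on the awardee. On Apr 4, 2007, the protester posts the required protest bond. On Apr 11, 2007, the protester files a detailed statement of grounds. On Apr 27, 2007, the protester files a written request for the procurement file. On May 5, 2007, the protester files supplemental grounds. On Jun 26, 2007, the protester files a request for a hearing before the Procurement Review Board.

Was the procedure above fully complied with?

Yes

Step 1: the window is 3–20 days after Jan 14, 2007 (when the award decision is issued), so Jan 17, 2007 through Feb 3, 2007; done Jan 22, 2007 — within the window.
Step 2: 20 days after Jan 22, 2007 (when the written protest is filed) is Feb 11, 2007; completed Jan 26, 2007, before the deadline.
Step 3: 61 days after Feb 3, 2007 (end of the 8-day comment period, which began when the protest is served on the awardee on Jan 26, 2007) is Apr 5, 2007; completed Apr 4, 2007, before the deadline.
Step 4: the window is 6–46 days after Apr 4, 2007 (when the protest bond is posted), so Apr 10, 2007 through May 20, 2007; Apr 11, 2007 falls inside that range.
Step 5: the earliest permitted date is 14 days after Apr 11, 2007 (when the statement of grounds is filed), i.e. Apr 25, 2007; done Apr 27, 2007, after the minimum wait.
Step 6: 10 days after May 4, 2007 (end of the 7-day review period, which began when the procurement file is requested on Apr 27, 2007) is May 14, 2007; done May 5, 2007 — timely.
Step 7: the window is 21–42 days after May 17, 2007 (end of the 12-day waiting period, which began when supplemental grounds are filed on May 5, 2007), so Jun 7, 2007 through Jun 28, 2007; done Jun 26, 2007, which is between those dates.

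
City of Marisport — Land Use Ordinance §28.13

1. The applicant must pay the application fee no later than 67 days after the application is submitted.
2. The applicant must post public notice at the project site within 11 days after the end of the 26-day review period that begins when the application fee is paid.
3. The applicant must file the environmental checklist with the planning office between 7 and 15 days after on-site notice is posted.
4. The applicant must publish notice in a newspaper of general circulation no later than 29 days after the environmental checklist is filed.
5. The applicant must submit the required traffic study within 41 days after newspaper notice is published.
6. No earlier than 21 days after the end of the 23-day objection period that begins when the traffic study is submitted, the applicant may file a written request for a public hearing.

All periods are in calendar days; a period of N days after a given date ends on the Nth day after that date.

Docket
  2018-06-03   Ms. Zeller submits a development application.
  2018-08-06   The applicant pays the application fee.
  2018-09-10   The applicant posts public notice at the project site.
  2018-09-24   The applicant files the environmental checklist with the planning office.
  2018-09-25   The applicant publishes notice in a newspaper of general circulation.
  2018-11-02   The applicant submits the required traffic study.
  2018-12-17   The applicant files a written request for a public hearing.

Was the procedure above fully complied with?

Yes

Step 1 — counting 67 days from 2018-06-03 (when the application is submitted) gives a deadline of 2018-08-09; completed 2018-08-06, before the deadline.
Step 2 — counting 11 days from 2018-09-01 (end of the 26-day review period, which began when the application fee is paid on 2018-08-06) gives a deadline of 2018-09-12; 2018-09-10 is within that limit.
Step 3 — 7 and 15 days from 2018-09-10 (when on-site notice is posted) are 2018-09-17 and 2018-09-25 respectively; 2018-09-24 falls inside that range.
Step 4 — counting 29 days from 2018-09-24 (when the environmental checklist is filed) gives a deadline of 2018-10-23; done 2018-09-25 — timely.
Step 5 — counting 41 days from 2018-09-25 (when newspaper notice is published) gives a deadline of 2018-11-05; completed 2018-11-02, before the deadline.
Step 6 — must wait 21 days from 2018-11-25 (end of the 23-day objection period, which began when the traffic study is submitted on 2018-11-02), so not before 2018-12-16; done 2018-12-17 — permitted.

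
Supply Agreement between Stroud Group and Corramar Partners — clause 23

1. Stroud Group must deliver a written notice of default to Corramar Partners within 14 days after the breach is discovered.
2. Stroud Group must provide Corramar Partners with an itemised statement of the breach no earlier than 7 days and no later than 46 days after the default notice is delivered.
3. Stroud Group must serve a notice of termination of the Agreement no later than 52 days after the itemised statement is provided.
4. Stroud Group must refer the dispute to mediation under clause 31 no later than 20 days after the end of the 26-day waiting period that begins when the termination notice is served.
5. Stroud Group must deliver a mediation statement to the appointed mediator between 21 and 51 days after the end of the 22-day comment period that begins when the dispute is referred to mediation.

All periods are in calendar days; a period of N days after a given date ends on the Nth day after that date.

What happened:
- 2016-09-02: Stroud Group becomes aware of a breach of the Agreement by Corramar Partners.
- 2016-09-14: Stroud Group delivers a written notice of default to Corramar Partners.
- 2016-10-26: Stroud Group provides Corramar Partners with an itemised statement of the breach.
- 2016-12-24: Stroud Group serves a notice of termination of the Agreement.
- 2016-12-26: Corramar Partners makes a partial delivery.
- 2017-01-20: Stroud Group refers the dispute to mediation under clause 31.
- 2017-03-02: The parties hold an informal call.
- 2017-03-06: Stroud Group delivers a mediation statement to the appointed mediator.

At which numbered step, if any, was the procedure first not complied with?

Step 3

Step 1 — counting 14 days from 2016-09-02 (when the breach is discovered) gives a deadline of 2016-09-16; completed 2016-09-14, before the deadline.
Step 2 — 7 and 46 days from 2016-09-14 (when the default notice is delivered) are 2016-09-21 and 2016-10-30 respectively; 2016-10-26 falls inside that range.
Step 3 — counting 52 days from 2016-10-26 (when the itemised statement is provided) gives a deadline of 2016-12-17; not done until 2016-12-24, 7 days after the deadline.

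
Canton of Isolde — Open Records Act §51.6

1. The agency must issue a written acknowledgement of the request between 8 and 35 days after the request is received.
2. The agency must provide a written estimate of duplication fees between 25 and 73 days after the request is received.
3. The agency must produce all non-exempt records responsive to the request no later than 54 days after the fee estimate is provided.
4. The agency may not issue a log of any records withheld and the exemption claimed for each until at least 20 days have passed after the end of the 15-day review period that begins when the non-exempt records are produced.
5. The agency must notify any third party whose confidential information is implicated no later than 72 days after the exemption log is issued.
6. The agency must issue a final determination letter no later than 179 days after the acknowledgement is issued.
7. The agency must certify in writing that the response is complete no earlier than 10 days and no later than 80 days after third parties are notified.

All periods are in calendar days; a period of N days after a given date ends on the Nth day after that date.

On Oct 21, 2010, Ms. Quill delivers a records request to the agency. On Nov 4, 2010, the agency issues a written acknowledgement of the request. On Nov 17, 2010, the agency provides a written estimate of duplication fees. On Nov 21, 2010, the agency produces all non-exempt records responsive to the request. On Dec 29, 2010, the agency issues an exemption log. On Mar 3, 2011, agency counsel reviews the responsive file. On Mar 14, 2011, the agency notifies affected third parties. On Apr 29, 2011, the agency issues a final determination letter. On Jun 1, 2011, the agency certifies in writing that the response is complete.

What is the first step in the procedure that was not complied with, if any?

Step 5

Step 1 — 8 and 35 days from Oct 21, 2010 (when the request is received) are Oct 29, 2010 and Nov 25, 2010 respectively; done Nov 4, 2010 — within the window.
Step 2 — 25 and 73 days from Oct 21, 2010 (when the request is received) are Nov 15, 2010 and Jan 2, 2011 respectively; done Nov 17, 2010 — within the window.
Step 3 — counting 54 days from Nov 17, 2010 (when the fee estimate is provided) gives a deadline of Jan 10, 2011; completed Nov 21, 2010, before the deadline.
Step 4 — must wait 20 days from Dec 6, 2010 (end of the 15-day review period, which began when the non-exempt records are produced on Nov 21, 2010), so not before Dec 26, 2010; done Dec 29, 2010 — permitted.
Step 5 — counting 72 days from Dec 29, 2010 (when the exemption log is issued) gives a deadline of Mar 11, 2011; done Mar 14, 2011 — 3 days late.
The procedure was therefore not followed at step 5.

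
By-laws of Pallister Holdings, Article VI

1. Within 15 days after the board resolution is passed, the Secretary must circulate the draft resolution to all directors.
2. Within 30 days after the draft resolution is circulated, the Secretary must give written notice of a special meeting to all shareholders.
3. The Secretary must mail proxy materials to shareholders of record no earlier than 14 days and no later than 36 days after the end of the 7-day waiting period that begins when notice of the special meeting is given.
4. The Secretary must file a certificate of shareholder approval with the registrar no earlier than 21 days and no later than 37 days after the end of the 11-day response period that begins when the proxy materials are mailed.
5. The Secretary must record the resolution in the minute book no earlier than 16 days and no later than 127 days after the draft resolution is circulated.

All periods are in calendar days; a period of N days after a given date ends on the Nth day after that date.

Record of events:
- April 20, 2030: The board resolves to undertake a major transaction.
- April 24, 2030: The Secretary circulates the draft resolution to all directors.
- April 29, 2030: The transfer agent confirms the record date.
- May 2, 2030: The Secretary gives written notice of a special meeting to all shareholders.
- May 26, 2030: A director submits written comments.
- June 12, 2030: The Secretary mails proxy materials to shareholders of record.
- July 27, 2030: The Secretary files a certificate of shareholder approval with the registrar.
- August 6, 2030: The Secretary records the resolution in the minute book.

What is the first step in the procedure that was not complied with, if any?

Step 1 — counting 15 days from April 20, 2030 (when the board resolution is passed) gives a deadline of May 5, 2030; April 24, 2030 is within that limit.
Step 2 — counting 30 days from April 24, 2030 (when the draft resolution is circulated) gives a deadline of May 24, 2030; completed May 2, 2030, before the deadline.
Step 3 — 14 and 36 days from May 9, 2030 (end of the 7-day waiting period, which began when notice of the special meeting is given on May 2, 2030) are May 23, 2030 and June 14, 2030 respectively; done June 12, 2030 — within the window.
Step 4 — 21 and 37 days from June 23, 2030 (end of the 11-day response period, which began when the proxy materials are mailed on June 12, 2030) are July 14, 2030 and July 30, 2030 respectively; done July 27, 2030, which is between those dates.
Step 5 — 16 and 127 days from April 24, 2030 (when the draft resolution is circulated) are May 10, 2030 and August 29, 2030 respectively; August 6, 2030 falls inside that range.

None — every step was satisfied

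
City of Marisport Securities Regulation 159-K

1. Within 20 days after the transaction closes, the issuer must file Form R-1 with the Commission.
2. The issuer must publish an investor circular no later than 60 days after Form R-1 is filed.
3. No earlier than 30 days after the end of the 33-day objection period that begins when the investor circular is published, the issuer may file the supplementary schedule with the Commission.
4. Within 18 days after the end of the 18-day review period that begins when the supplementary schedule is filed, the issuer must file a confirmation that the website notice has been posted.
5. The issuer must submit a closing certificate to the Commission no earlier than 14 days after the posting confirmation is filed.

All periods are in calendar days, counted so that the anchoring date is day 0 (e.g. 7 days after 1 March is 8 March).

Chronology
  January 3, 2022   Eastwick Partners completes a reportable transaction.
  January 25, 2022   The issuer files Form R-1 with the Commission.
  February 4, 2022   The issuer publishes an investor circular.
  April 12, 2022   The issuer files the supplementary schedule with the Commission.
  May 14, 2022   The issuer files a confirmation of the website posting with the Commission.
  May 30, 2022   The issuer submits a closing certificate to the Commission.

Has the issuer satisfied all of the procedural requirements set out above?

No

(1) due by January 3, 2022 + 20 days = January 23, 2022; done January 25, 2022 — 2 days late.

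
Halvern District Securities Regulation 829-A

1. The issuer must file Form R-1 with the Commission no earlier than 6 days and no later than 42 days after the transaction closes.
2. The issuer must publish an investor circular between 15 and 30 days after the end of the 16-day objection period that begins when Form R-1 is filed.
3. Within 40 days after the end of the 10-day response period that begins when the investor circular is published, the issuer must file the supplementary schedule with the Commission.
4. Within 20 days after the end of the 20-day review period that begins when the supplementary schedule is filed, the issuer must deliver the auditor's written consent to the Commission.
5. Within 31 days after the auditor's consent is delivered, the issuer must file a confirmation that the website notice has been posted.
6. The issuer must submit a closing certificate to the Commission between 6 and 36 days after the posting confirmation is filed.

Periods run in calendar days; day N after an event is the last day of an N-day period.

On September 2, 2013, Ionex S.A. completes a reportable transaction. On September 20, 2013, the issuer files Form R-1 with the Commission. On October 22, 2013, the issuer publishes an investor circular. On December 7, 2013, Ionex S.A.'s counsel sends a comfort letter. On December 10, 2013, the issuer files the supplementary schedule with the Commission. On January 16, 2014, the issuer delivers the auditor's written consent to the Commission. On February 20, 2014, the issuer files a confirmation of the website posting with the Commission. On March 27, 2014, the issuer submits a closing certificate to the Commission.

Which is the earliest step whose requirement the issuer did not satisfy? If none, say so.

Step 1: the window is 6–42 days after September 2, 2013 (when the transaction closes), so September 8, 2013 through October 14, 2013; done September 20, 2013, which is between those dates.
Step 2: the window is 15–30 days after October 6, 2013 (end of the 16-day objection period, which began when Form R-1 is filed on September 20, 2013), so October 21, 2013 through November 5, 2013; done October 22, 2013 — within the window.
Step 3: 40 days after November 1, 2013 (end of the 10-day response period, which began when the investor circular is published on October 22, 2013) is December 11, 2013; done December 10, 2013 — timely.
Step 4: 20 days after December 30, 2013 (end of the 20-day review period, which began when the supplementary schedule is filed on December 10, 2013) is January 19, 2014; January 16, 2014 is within that limit.
Step 5: 31 days after January 16, 2014 (when the auditor's consent is delivered) is February 16, 2014; not done until February 20, 2014, 4 days after the deadline.
The procedure was therefore not followed at step 5.

Step 5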